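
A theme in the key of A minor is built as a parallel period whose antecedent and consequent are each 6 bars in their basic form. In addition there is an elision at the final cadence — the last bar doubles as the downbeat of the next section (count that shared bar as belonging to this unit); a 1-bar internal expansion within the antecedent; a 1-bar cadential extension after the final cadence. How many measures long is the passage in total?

Basic parallel period: 6 + 6 = 12 bars.
12 (basic form) + 1 (internal expansion) + 1 (cadential extension) = 14.
The elision shares a bar with the next section but does not change this unit's count.

14 measures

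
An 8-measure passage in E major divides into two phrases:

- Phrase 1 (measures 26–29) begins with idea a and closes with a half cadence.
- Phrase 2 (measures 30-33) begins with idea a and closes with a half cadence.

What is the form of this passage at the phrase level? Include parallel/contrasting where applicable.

repeated phrase

Both phrases have the same opening (a) and the same cadence (half cadence): the second is a restatement, not a consequent, so this is a repeated phrase rather than a period.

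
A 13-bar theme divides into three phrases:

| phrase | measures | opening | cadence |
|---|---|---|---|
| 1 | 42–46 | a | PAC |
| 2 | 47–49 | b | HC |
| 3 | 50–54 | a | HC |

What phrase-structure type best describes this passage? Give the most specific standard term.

phrase group

The final phrase closes with a half cadence, which is not stronger than the preceding half cadence; the 3 phrases lack an overall antecedent–consequent design and so form a phrase group.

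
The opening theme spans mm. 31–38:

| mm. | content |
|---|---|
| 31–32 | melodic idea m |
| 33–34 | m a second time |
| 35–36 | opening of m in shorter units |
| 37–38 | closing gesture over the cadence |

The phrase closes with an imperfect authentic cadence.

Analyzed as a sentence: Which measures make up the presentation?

measures 31–34

The presentation of a sentence is the basic idea (mm. 31–32) plus its repetition (measures 33–34); the presentation is therefore mm. 31–34.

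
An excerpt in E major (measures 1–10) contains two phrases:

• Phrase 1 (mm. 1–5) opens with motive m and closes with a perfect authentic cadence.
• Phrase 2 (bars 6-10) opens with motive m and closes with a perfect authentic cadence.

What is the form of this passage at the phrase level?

Both phrases have the same opening (m) and the same cadence (perfect authentic cadence): the second is a restatement, not a consequent, so this is a repeated phrase rather than a period.

repeated phrase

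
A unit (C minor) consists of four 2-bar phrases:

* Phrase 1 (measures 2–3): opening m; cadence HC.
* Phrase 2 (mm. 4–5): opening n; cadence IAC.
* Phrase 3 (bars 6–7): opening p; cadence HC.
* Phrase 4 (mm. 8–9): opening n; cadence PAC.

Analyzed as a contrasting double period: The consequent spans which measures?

measures 6–9

In a double period the four phrases pair into a large antecedent (phrases 1–2, ending imperfect authentic cadence) and a large consequent (phrases 3–4, ending perfect authentic cadence). The consequent spans mm. 6-9.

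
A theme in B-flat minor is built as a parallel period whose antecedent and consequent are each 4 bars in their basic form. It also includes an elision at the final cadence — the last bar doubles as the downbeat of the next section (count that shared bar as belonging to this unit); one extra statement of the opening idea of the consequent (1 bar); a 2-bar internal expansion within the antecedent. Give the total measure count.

Basic parallel period: 4 + 4 = 8 bars.
8 (basic form) + 1 (extra statement) + 2 (internal expansion) = 11.
The elision shares a bar with the next section but does not change this unit's count.

11 measures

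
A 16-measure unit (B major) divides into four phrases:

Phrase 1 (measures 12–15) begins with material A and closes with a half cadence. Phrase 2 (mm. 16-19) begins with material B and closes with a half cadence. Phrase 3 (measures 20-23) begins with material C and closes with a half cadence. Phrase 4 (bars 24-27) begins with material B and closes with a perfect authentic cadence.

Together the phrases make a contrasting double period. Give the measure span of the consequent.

measures 20–27

In a double period the first pair of phrases (ending half cadence) is the large antecedent and the second pair (ending perfect authentic cadence) is the large consequent; the consequent is measures 20–27.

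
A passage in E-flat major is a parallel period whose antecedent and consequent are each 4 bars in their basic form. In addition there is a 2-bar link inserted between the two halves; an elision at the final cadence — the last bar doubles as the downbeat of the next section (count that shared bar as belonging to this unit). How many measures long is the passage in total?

Basic parallel period: 4 + 4 = 8 bars.
8 (basic form) + 2 (link) = 10.
The elision shares a bar with the next section but does not change this unit's count.

10 measures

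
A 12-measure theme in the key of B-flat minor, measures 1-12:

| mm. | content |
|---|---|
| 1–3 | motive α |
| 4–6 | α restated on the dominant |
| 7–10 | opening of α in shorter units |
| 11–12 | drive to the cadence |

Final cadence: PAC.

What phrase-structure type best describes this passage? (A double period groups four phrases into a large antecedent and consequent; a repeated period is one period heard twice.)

sentence

Basic idea (mm. 1–3) + its repetition (mm. 4-6) form the presentation; fragmentation and cadence (mm. 7–12) form the continuation — the 12-bar whole is a sentence.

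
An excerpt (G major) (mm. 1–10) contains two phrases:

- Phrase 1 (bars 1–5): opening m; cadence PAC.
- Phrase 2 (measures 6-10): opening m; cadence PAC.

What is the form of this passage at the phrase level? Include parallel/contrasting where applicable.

repeated phrase

Both phrases have the same opening (m) and the same cadence (perfect authentic cadence): the second is a restatement, not a consequent, so this is a repeated phrase rather than a period.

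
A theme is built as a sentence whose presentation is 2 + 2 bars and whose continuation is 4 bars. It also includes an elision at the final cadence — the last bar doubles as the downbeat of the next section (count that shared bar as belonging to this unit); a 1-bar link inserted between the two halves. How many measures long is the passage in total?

9 measures

Basic sentence: 2 + 2 + 4 = 8 bars.
8 (basic form) + 1 (link) = 9.
The elision shares a bar with the next section but does not change this unit's count.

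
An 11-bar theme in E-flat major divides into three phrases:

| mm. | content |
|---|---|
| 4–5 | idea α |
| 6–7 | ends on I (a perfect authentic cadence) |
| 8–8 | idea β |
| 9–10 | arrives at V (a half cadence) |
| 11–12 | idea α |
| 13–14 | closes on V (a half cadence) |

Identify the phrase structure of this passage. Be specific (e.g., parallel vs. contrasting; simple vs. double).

The final phrase closes with a half cadence, which is not stronger than the preceding half cadence; the 3 phrases lack an overall antecedent–consequent design and so form a phrase group.

phrase group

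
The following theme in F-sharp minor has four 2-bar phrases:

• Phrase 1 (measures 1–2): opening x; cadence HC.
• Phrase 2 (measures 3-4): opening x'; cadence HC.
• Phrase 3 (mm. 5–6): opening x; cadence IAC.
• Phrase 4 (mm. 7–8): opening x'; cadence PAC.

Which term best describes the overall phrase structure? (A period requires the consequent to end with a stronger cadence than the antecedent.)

Four phrases in two halves: the first half (bars 1–4) ends with a half cadence, the second (bars 5–8) with a perfect authentic cadence — a large antecedent–consequent pair, i.e. a double period.
Phrase 3 begins with the same material as phrase 1, making it parallel.

parallel double period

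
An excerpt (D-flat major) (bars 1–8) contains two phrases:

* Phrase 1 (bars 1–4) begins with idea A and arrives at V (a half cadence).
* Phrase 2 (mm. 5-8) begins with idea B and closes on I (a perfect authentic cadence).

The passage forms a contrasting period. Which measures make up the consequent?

The phrase ending with the weaker cadence (half cadence) is the antecedent; the one ending more conclusively (perfect authentic cadence) is the consequent. The consequent is measures 5–8.

measures 5–8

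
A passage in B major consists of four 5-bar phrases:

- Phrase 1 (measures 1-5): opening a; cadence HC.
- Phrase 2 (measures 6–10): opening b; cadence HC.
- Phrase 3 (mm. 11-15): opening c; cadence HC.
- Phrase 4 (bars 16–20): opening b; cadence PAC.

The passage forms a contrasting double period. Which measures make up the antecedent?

In a double period the four phrases pair into a large antecedent (phrases 1–2, ending half cadence) and a large consequent (phrases 3–4, ending perfect authentic cadence). The antecedent spans bars 1-10.

measures 1–10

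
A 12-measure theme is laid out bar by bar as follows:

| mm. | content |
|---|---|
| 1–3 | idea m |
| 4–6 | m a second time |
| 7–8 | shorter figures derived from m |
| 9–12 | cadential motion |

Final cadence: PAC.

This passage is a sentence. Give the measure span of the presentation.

The presentation of a sentence is the basic idea (mm. 1–3) plus its repetition (mm. 4-6); the presentation is therefore bars 1-6.

measures 1–6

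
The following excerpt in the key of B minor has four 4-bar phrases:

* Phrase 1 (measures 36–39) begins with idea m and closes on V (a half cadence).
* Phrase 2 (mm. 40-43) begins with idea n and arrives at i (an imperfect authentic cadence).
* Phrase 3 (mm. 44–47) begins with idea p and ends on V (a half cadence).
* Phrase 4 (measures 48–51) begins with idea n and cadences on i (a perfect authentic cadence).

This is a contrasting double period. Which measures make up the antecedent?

measures 36–43

In a double period the first pair of phrases (ending imperfect authentic cadence) is the large antecedent and the second pair (ending perfect authentic cadence) is the large consequent; the antecedent is measures 36–43.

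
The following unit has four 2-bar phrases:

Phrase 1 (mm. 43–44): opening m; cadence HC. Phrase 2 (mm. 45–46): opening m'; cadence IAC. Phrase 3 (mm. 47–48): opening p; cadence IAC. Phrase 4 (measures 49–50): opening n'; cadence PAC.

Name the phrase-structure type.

Four phrases in two halves: the first half (bars 43-46) ends with an imperfect authentic cadence, the second (mm. 47–50) with a perfect authentic cadence — a large antecedent–consequent pair, i.e. a double period.
Phrase 3 begins with different material from phrase 1, making it contrasting.

contrasting double period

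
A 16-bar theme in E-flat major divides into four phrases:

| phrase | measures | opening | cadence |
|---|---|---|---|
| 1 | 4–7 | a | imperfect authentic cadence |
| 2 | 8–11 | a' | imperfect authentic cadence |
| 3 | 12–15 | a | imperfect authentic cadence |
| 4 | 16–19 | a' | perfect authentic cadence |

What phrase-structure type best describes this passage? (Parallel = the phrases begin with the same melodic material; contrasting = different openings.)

Four phrases in two halves: the first half (bars 4-11) ends with an imperfect authentic cadence, the second (mm. 12–19) with a perfect authentic cadence — a large antecedent–consequent pair, i.e. a double period.
Phrase 3 begins with the same material as phrase 1, making it parallel.

parallel double period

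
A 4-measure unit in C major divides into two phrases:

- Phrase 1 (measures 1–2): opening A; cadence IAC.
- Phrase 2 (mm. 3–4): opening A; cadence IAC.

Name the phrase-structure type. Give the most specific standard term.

Both phrases have the same opening (A) and the same cadence (imperfect authentic cadence): the second is a restatement, not a consequent, so this is a repeated phrase rather than a period.

repeated phrase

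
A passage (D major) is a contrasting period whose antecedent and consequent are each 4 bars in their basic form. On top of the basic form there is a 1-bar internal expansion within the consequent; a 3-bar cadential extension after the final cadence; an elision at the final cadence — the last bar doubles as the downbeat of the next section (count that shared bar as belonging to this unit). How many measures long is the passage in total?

12 measures

Basic contrasting period: 4 + 4 = 8 bars.
8 (basic form) + 1 (internal expansion) + 3 (cadential extension) = 12.
The elision shares a bar with the next section but does not change this unit's count.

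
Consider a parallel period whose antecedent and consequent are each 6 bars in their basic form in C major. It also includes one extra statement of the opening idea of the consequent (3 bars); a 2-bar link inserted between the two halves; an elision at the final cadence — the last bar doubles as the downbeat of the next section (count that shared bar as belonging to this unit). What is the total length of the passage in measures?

17 measures

Basic parallel period: 6 + 6 = 12 bars.
12 (basic form) + 3 (extra statement) + 2 (link) = 17.
The elision shares a bar with the next section but does not change this unit's count.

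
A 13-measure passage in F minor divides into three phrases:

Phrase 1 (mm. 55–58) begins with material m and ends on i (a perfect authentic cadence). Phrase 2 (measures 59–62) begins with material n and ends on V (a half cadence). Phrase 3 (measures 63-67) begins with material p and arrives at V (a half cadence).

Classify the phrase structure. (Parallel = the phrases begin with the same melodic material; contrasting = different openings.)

The final phrase closes with a half cadence, which is not stronger than the preceding half cadence; the 3 phrases lack an overall antecedent–consequent design and so form a phrase group.

phrase group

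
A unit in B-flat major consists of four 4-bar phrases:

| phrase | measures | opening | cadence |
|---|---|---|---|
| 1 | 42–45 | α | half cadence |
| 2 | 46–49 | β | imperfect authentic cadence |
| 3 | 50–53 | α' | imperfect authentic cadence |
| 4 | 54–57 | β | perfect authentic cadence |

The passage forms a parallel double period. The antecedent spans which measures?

In a double period the four phrases pair into a large antecedent (phrases 1–2, ending imperfect authentic cadence) and a large consequent (phrases 3–4, ending perfect authentic cadence). The antecedent spans mm. 42–49.

measures 42–49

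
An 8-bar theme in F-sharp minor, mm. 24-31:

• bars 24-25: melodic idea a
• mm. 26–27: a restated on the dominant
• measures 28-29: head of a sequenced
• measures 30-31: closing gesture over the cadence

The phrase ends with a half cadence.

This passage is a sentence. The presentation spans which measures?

measures 24–27

The presentation of a sentence is the basic idea (measures 24–25) plus its repetition (mm. 26–27); the presentation is therefore bars 24–27.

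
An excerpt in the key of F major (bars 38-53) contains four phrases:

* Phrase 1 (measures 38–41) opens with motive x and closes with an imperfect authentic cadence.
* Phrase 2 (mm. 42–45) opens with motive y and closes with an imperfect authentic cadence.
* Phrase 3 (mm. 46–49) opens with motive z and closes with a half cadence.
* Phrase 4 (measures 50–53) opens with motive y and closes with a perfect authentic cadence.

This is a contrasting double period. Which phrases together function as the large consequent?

phrases 3 and 4

In a double period the first pair of phrases (ending imperfect authentic cadence) is the large antecedent and the second pair (ending perfect authentic cadence) is the large consequent; the consequent is phrases 3 and 4.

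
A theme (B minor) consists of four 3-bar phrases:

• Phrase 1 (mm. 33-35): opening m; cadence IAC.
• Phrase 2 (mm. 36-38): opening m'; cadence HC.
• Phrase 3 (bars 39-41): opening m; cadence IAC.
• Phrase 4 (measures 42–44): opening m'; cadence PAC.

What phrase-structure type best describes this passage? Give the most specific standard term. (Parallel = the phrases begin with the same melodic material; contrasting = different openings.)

parallel double period

Four phrases in two halves: the first half (mm. 33–38) ends with a half cadence, the second (measures 39-44) with a perfect authentic cadence — a large antecedent–consequent pair, i.e. a double period.
Phrase 3 begins with the same material as phrase 1, making it parallel.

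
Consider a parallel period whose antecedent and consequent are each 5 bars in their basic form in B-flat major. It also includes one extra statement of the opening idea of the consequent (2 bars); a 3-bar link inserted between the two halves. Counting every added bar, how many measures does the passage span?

15 measures

Basic parallel period: 5 + 5 = 10 bars.
10 (basic form) + 2 (extra statement) + 3 (link) = 15.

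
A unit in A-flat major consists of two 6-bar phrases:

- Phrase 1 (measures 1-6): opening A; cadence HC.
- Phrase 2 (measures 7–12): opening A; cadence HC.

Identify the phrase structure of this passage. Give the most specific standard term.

Both phrases have the same opening (A) and the same cadence (half cadence): the second is a restatement, not a consequent, so this is a repeated phrase rather than a period.

repeated phrase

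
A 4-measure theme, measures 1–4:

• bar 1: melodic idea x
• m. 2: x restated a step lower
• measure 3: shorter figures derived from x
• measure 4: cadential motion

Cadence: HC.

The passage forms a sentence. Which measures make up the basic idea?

measures 1–1

The presentation of a sentence is the basic idea (m. 1) plus its repetition (m. 2); the basic idea is therefore bar 1.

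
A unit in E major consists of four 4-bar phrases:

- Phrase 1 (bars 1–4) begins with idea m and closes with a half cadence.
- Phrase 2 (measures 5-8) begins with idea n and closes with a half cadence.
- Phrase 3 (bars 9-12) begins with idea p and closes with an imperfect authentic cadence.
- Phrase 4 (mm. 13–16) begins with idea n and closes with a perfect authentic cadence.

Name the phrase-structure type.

Four phrases in two halves: the first half (measures 1–8) ends with a half cadence, the second (mm. 9–16) with a perfect authentic cadence — a large antecedent–consequent pair, i.e. a double period.
Phrase 3 begins with different material from phrase 1, making it contrasting.

contrasting double period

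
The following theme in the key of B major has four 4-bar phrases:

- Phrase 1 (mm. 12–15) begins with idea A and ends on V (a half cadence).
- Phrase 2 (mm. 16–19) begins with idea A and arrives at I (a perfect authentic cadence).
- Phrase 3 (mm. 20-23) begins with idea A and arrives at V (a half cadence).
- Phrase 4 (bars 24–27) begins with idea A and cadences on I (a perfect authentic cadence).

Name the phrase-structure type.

The cadence pattern HC–PAC–HC–PAC is weak–strong twice, and phrases 3–4 restate phrases 1–2: a period heard twice, not a double period (which would end weakly at phrase 2).

repeated period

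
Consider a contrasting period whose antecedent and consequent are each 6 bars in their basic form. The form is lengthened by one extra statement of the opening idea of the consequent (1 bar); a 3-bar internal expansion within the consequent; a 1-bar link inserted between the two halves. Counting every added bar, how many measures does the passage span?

17 measures

Basic contrasting period: 6 + 6 = 12 bars.
12 (basic form) + 1 (extra statement) + 3 (internal expansion) + 1 (link) = 17.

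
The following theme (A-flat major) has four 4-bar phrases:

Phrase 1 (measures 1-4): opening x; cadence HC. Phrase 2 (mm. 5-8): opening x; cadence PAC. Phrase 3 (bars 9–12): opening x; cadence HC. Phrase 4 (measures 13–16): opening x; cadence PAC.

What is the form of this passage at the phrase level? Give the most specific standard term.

repeated period

The cadence pattern HC–PAC–HC–PAC is weak–strong twice, and phrases 3–4 restate phrases 1–2: a period heard twice, not a double period (which would end weakly at phrase 2).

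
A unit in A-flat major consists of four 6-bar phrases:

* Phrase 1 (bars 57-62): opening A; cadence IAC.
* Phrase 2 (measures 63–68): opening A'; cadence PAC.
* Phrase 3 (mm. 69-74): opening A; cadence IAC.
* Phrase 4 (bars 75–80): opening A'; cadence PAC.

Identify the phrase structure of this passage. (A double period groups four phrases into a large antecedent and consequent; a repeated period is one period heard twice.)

repeated period

The cadence pattern IAC–PAC–IAC–PAC is weak–strong twice, and phrases 3–4 restate phrases 1–2: a period heard twice, not a double period (which would end weakly at phrase 2).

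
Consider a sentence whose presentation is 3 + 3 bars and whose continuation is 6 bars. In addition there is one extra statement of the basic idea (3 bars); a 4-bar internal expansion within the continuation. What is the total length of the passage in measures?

Basic sentence: 3 + 3 + 6 = 12 bars.
12 (basic form) + 3 (extra statement) + 4 (internal expansion) = 19.

19 measures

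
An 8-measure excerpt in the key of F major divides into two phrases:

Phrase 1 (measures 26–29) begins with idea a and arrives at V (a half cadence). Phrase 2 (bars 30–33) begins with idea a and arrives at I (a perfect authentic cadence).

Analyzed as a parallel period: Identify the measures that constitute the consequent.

The antecedent is the phrase ending with the weaker cadence (half cadence, phrase 1) and the consequent the one ending more conclusively (perfect authentic cadence, phrase 2); the consequent is measures 30–33.

measures 30–33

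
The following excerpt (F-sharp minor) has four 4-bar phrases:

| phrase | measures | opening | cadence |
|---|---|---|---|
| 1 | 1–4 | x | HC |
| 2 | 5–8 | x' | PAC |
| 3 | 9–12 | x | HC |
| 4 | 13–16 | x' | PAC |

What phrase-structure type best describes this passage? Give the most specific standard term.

The cadence pattern HC–PAC–HC–PAC is weak–strong twice, and phrases 3–4 restate phrases 1–2: a period heard twice, not a double period (which would end weakly at phrase 2).

repeated period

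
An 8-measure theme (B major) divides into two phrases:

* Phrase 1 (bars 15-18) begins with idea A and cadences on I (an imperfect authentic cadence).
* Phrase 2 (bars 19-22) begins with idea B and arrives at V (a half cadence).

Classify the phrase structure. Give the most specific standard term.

The second phrase closes with a half cadence, which is not stronger than the first phrase's imperfect authentic cadence; without a weak→strong cadential pair there is no antecedent–consequent relationship, so this is a phrase group rather than a period.

phrase group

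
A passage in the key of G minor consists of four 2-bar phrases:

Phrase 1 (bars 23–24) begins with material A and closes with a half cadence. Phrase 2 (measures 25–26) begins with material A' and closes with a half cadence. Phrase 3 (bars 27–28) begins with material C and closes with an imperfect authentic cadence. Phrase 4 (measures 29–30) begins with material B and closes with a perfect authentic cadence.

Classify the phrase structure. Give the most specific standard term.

contrasting double period

Four phrases in two halves: the first half (mm. 23–26) ends with a half cadence, the second (measures 27–30) with a perfect authentic cadence — a large antecedent–consequent pair, i.e. a double period.
Phrase 3 begins with different material from phrase 1, making it contrasting.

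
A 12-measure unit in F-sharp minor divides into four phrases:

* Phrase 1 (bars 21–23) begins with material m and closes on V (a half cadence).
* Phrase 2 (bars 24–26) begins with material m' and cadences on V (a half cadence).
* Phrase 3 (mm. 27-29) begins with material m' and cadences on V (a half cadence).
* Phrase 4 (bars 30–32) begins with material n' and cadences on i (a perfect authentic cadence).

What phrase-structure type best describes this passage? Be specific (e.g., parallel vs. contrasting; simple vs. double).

parallel double period

Four phrases in two halves: the first half (mm. 21–26) ends with a half cadence, the second (mm. 27–32) with a perfect authentic cadence — a large antecedent–consequent pair, i.e. a double period.
Phrase 3 begins with the same material as phrase 1, making it parallel.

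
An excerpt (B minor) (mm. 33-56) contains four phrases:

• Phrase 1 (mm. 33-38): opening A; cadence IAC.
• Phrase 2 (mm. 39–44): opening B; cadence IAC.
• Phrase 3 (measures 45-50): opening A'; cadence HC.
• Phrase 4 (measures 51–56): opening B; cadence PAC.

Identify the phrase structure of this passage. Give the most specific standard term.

Four phrases in two halves: the first half (mm. 33–44) ends with an imperfect authentic cadence, the second (mm. 45-56) with a perfect authentic cadence — a large antecedent–consequent pair, i.e. a double period.
Phrase 3 begins with the same material as phrase 1, making it parallel.

parallel double period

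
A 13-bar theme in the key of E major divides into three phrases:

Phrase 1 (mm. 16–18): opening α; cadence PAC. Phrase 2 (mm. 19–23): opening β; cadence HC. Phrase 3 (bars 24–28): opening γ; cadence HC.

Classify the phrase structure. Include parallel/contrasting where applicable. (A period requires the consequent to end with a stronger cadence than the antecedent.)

phrase group

The final phrase closes with a half cadence, which is not stronger than the preceding half cadence; the 3 phrases lack an overall antecedent–consequent design and so form a phrase group.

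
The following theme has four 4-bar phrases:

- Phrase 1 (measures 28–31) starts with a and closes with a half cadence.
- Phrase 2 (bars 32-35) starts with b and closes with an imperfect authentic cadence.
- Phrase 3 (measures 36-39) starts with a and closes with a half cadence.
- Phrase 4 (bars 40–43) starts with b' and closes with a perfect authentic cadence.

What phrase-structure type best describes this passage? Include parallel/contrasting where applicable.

parallel double period

Four phrases in two halves: the first half (mm. 28–35) ends with an imperfect authentic cadence, the second (mm. 36–43) with a perfect authentic cadence — a large antecedent–consequent pair, i.e. a double period.
Phrase 3 begins with the same material as phrase 1, making it parallel.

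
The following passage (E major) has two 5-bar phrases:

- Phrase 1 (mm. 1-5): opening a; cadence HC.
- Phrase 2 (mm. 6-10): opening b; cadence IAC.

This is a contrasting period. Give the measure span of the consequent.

measures 6–10

The phrase ending with the weaker cadence (half cadence) is the antecedent; the one ending more conclusively (imperfect authentic cadence) is the consequent. The consequent is measures 6–10.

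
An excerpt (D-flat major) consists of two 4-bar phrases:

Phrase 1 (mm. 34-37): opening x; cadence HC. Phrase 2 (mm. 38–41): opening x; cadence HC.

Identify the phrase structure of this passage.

Both phrases have the same opening (x) and the same cadence (half cadence): the second is a restatement, not a consequent, so this is a repeated phrase rather than a period.

repeated phrase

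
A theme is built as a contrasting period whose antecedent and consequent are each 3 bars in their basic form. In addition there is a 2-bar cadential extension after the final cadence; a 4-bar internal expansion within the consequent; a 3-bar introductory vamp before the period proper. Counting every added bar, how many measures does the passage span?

15 measures

Basic contrasting period: 3 + 3 = 6 bars.
6 (basic form) + 2 (cadential extension) + 4 (internal expansion) + 3 (introduction) = 15.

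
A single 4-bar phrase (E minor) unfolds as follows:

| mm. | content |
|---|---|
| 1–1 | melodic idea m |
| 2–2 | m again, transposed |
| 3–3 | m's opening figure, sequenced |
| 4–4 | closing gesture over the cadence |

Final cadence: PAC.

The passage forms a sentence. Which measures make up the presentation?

measures 1–2

The presentation of a sentence is the basic idea (m. 1) plus its repetition (m. 2); the presentation is therefore mm. 1–2.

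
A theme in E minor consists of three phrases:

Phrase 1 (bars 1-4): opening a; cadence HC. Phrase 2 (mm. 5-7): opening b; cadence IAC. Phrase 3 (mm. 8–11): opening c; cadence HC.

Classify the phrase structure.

phrase group

The final phrase closes with a half cadence, which is not stronger than the preceding imperfect authentic cadence; the 3 phrases lack an overall antecedent–consequent design and so form a phrase group.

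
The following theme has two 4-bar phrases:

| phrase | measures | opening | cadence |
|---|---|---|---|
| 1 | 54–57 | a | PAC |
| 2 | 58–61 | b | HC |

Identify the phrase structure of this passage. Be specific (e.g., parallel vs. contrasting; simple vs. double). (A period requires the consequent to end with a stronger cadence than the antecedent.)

The second phrase closes with a half cadence, which is not stronger than the first phrase's perfect authentic cadence; without a weak→strong cadential pair there is no antecedent–consequent relationship, so this is a phrase group rather than a period.

phrase group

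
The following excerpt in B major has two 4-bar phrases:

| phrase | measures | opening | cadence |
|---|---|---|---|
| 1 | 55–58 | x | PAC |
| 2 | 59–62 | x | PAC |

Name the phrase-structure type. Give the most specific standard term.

Both phrases have the same opening (x) and the same cadence (perfect authentic cadence): the second is a restatement, not a consequent, so this is a repeated phrase rather than a period.

repeated phrase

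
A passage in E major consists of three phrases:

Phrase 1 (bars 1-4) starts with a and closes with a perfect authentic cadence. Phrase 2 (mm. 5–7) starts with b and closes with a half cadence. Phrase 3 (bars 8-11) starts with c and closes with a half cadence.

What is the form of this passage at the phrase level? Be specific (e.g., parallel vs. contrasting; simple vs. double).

phrase group

The final phrase closes with a half cadence, which is not stronger than the preceding half cadence; the 3 phrases lack an overall antecedent–consequent design and so form a phrase group.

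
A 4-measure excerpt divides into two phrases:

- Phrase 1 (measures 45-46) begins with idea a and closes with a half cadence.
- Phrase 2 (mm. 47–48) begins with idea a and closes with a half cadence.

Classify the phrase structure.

repeated phrase

Both phrases have the same opening (a) and the same cadence (half cadence): the second is a restatement, not a consequent, so this is a repeated phrase rather than a period.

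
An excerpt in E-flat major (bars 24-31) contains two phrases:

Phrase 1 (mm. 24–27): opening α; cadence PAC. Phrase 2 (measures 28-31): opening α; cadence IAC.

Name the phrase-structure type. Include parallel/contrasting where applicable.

phrase group

The second phrase closes with an imperfect authentic cadence, which is not stronger than the first phrase's perfect authentic cadence; without a weak→strong cadential pair there is no antecedent–consequent relationship, so this is a phrase group rather than a period.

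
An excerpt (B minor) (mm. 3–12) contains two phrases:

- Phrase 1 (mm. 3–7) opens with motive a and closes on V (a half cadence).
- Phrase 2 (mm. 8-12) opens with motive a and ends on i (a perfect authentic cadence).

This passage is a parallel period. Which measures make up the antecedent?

The antecedent is the phrase ending with the weaker cadence (half cadence, phrase 1) and the consequent the one ending more conclusively (perfect authentic cadence, phrase 2); the antecedent is mm. 3–7.

measures 3–7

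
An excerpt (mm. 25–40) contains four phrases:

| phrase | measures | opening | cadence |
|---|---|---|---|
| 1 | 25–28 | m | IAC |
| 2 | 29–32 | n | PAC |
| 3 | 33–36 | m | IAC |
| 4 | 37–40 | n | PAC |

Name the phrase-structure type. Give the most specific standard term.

The cadence pattern IAC–PAC–IAC–PAC is weak–strong twice, and phrases 3–4 restate phrases 1–2: a period heard twice, not a double period (which would end weakly at phrase 2).

repeated period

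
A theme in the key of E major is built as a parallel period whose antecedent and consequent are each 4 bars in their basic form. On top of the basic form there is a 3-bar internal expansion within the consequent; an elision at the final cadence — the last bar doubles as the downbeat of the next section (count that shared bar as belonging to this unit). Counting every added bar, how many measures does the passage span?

11 measures

Basic parallel period: 4 + 4 = 8 bars.
8 (basic form) + 3 (internal expansion) = 11.
The elision shares a bar with the next section but does not change this unit's count.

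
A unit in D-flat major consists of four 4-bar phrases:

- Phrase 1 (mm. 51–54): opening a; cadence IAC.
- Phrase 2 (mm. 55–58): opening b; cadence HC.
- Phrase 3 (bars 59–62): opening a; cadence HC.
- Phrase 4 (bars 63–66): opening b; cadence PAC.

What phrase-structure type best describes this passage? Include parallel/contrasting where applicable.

Four phrases in two halves: the first half (measures 51–58) ends with a half cadence, the second (bars 59-66) with a perfect authentic cadence — a large antecedent–consequent pair, i.e. a double period.
Phrase 3 begins with the same material as phrase 1, making it parallel.

parallel double period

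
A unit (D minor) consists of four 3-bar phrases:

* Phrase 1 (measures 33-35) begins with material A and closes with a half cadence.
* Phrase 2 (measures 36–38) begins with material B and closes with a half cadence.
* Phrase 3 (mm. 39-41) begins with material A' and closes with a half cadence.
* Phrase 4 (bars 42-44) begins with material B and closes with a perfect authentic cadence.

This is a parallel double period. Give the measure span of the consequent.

measures 39–44

In a double period the first pair of phrases (ending half cadence) is the large antecedent and the second pair (ending perfect authentic cadence) is the large consequent; the consequent is measures 39–44.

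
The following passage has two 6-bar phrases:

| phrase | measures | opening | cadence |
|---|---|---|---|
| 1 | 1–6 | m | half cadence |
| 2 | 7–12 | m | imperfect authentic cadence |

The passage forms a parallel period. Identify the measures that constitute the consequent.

The antecedent is the phrase ending with the weaker cadence (half cadence, phrase 1) and the consequent the one ending more conclusively (imperfect authentic cadence, phrase 2); the consequent is bars 7-12.

measures 7–12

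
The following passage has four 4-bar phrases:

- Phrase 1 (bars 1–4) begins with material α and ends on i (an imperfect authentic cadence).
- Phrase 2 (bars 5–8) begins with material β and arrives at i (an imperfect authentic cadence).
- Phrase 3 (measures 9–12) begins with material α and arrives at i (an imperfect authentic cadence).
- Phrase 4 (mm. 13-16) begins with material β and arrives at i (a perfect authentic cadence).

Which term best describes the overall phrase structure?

parallel double period

Four phrases in two halves: the first half (mm. 1–8) ends with an imperfect authentic cadence, the second (mm. 9-16) with a perfect authentic cadence — a large antecedent–consequent pair, i.e. a double period.
Phrase 3 begins with the same material as phrase 1, making it parallel.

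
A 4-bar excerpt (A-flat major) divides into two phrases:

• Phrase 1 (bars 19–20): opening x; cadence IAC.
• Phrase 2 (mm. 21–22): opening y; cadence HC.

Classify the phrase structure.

phrase group

The second phrase closes with a half cadence, which is not stronger than the first phrase's imperfect authentic cadence; without a weak→strong cadential pair there is no antecedent–consequent relationship, so this is a phrase group rather than a period.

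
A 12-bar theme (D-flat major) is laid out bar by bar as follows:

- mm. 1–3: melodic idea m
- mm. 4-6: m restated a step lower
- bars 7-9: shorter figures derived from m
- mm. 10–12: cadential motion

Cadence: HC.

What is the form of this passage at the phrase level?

sentence

Basic idea (mm. 1–3) + its repetition (bars 4-6) form the presentation; fragmentation and cadence (bars 7–12) form the continuation — the 12-bar whole is a sentence.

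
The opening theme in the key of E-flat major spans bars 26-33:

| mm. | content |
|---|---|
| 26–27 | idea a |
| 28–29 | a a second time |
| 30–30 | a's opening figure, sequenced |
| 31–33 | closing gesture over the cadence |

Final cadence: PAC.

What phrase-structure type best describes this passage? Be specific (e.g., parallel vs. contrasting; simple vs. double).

sentence

Basic idea (mm. 26–27) + its repetition (mm. 28-29) form the presentation; fragmentation and cadence (bars 30–33) form the continuation — the 8-bar whole is a sentence.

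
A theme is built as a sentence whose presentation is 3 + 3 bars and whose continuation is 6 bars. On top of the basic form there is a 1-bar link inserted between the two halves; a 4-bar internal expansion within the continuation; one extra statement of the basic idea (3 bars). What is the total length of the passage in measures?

Basic sentence: 3 + 3 + 6 = 12 bars.
12 (basic form) + 1 (link) + 4 (internal expansion) + 3 (extra statement) = 20.

20 measures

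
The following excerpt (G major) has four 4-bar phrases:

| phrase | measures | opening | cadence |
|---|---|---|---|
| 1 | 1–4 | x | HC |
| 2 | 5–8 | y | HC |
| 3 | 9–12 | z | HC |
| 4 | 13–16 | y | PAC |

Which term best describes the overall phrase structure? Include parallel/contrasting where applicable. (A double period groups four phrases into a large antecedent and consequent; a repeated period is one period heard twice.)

Four phrases in two halves: the first half (bars 1–8) ends with a half cadence, the second (mm. 9–16) with a perfect authentic cadence — a large antecedent–consequent pair, i.e. a double period.
Phrase 3 begins with different material from phrase 1, making it contrasting.

contrasting double period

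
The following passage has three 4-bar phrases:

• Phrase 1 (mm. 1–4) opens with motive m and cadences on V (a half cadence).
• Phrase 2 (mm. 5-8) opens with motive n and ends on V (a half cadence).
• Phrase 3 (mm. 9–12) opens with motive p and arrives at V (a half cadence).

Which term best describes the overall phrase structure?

The final phrase closes with a half cadence, which is not stronger than the preceding half cadence; the 3 phrases lack an overall antecedent–consequent design and so form a phrase group.

phrase group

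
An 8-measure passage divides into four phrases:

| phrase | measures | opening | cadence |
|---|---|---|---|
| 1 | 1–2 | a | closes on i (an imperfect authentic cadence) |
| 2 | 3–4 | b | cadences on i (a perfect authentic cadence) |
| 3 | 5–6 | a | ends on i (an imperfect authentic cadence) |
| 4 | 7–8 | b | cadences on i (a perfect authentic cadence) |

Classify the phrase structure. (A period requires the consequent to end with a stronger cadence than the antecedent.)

repeated period

The cadence pattern IAC–PAC–IAC–PAC is weak–strong twice, and phrases 3–4 restate phrases 1–2: a period heard twice, not a double period (which would end weakly at phrase 2).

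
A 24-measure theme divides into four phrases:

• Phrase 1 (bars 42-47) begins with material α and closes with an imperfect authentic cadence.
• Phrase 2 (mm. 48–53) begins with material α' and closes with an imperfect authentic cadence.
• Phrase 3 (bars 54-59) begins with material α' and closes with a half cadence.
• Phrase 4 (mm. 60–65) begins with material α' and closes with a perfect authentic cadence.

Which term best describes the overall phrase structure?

parallel double period

Four phrases in two halves: the first half (bars 42-53) ends with an imperfect authentic cadence, the second (mm. 54–65) with a perfect authentic cadence — a large antecedent–consequent pair, i.e. a double period.
Phrase 3 begins with the same material as phrase 1, making it parallel.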